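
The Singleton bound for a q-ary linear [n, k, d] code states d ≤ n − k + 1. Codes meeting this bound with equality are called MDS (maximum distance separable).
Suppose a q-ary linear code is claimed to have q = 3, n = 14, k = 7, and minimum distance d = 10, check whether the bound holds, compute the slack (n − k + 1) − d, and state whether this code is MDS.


Singleton RHS = n − k + 1 = 8, slack = -2, bound violated (no such code; not MDS).

Singleton bound: d ≤ n − k + 1.
Here n = 14, k = 7, so n − k + 1 = 8.
Given d = 10, check d ≤ 8: NO.
Slack = (n − k + 1) − d = -2.
The slack is negative: d = 10 exceeds n − k + 1 = 8 by 2, so the Singleton bound is violated and no linear [14, 7, 10]_3 code can exist. In particular it is not MDS (MDS requires d = n − k + 1 exactly).
Description: the claimed parameters are [14, 7, 10]_3; such a code would be impossible (violates the Singleton bound).


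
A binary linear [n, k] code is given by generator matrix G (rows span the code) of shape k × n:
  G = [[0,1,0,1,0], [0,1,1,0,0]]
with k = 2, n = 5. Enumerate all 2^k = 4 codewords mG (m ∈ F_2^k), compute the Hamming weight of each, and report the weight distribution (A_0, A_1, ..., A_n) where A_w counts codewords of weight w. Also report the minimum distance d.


Weight distribution: A_0 = 1, A_2 = 3. Minimum distance d = 2.

Enumerate all 2^2 = 4 messages m ∈ F_2^2.
For each, compute codeword c = mG in F_2^5, then tally its weight.
  m = 00 → c = 00000, weight = 0.
  m = 10 → c = 01010, weight = 2.
  m = 01 → c = 01100, weight = 2.
  m = 11 → c = 00110, weight = 2.
Tally weights:
  weight 0: 1 codewords.
  weight 2: 3 codewords.
Minimum distance d = smallest w > 0 with A_w > 0 = 2.
Sanity: Σ A_w = 4 = 2^2 = 4 ✓.


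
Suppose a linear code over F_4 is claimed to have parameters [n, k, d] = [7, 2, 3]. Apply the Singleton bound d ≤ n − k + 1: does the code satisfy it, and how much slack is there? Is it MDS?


Singleton RHS = n − k + 1 = 6, slack = 3, bound satisfied, not MDS.

Singleton bound: d ≤ n − k + 1.
Here n = 7, k = 2, so n − k + 1 = 6.
Given d = 3, check d ≤ 6: YES.
Slack = (n − k + 1) − d = 3.
The code is NOT MDS (slack = 3 > 0).
Description: the claimed parameters are [7, 2, 3]_4; such a code would be non-MDS.


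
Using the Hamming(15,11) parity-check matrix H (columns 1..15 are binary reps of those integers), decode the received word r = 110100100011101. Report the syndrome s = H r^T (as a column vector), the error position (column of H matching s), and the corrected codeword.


s = (0, 1, 0, 1)^T, error position = 5, corrected codeword c = 110110100011101

Compute s = H r^T mod 2 one row at a time:
  s_1 = 0 + 0 + 0 + 1 + 1 + 1 + 0 + 1 = 4 ≡ 0 (mod 2).
  s_2 = 1 + 0 + 0 + 1 + 1 + 1 + 0 + 1 = 5 ≡ 1 (mod 2).
  s_3 = 1 + 0 + 0 + 1 + 0 + 1 + 0 + 1 = 4 ≡ 0 (mod 2).
  s_4 = 1 + 0 + 0 + 1 + 0 + 1 + 1 + 1 = 5 ≡ 1 (mod 2).
s = (0, 1, 0, 1)^T — this equals column 5 of H (binary 0101), so error is at position 5.
Correct: flip bit 5 of r = 110100100011101 to get c = 110110100011101.


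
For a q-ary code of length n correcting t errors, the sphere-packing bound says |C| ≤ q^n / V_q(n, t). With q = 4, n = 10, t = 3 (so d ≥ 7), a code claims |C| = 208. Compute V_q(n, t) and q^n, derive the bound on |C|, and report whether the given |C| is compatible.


V_q(n, t) = 3676, q^n = 1048576, Hamming bound = 285, |C| = 208 ≤ bound (satisfied).

Step 1: Compute V_q(n, t) = Σ_{j=0}^3 C(n, j) (q−1)^j.
  j = 0: C(10,0)·(3)^0 = 1·1 = 1.
  j = 1: C(10,1)·(3)^1 = 10·3 = 30.
  j = 2: C(10,2)·(3)^2 = 45·9 = 405.
  j = 3: C(10,3)·(3)^3 = 120·27 = 3240.
  V_q(n, t) = 1 + 30 + 405 + 3240 = 3676.
Step 2: q^n = 4^10 = 1048576.
Step 3: Hamming bound ⌊q^n / V_q(n,t)⌋ = ⌊1048576/3676⌋ = 285.
Step 4: Compare |C| = 208 to 285: satisfied.
The claimed |C| lies below the Hamming bound.


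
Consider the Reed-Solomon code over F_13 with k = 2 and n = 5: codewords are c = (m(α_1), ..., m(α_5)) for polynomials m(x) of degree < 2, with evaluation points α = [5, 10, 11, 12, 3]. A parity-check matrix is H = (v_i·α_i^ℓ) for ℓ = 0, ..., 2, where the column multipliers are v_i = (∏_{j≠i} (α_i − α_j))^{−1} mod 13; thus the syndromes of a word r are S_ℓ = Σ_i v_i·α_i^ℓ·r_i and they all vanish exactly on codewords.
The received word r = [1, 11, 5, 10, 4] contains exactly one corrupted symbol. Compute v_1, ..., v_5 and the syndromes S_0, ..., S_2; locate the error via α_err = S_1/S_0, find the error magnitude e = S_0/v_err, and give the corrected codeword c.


S = (10, 9, 12), error at position 2, error magnitude e = 11, c = [1, 0, 5, 10, 4].

Step 1: column multipliers v_i = (∏_{j≠i}(α_i − α_j))^{−1} mod 13.
  i = 1 (α = 5): (5−10)(5−11)(5−12)(5−3) = (−5)·(−6)·(−7)·2 = −420 ≡ 9, so v_1 = 9^{−1} = 3 (mod 13).
  i = 2 (α = 10): (10−5)(10−11)(10−12)(10−3) = 5·(−1)·(−2)·7 = 70 ≡ 5, so v_2 = 5^{−1} = 8 (mod 13).
  i = 3 (α = 11): (11−5)(11−10)(11−12)(11−3) = 6·1·(−1)·8 = −48 ≡ 4, so v_3 = 4^{−1} = 10 (mod 13).
  i = 4 (α = 12): (12−5)(12−10)(12−11)(12−3) = 7·2·1·9 = 126 ≡ 9, so v_4 = 9^{−1} = 3 (mod 13).
  i = 5 (α = 3): (3−5)(3−10)(3−11)(3−12) = (−2)·(−7)·(−8)·(−9) = 1008 ≡ 7, so v_5 = 7^{−1} = 2 (mod 13).
  v = [3, 8, 10, 3, 2].
Step 2: syndromes of r = [1, 11, 5, 10, 4] (all sums mod 13).
  S_0 = Σ v_i r_i = 3·1 + 8·11 + 10·5 + 3·10 + 2·4 = 179 ≡ 10.
  S_1 = Σ v_i α_i r_i = 3·5·1 + 8·10·11 + 10·11·5 + 3·12·10 + 2·3·4 = 1829 ≡ 9.
  α_i^2 mod 13 = [12, 9, 4, 1, 9].
  S_2 = Σ v_i α_i^2 r_i = 3·12·1 + 8·9·11 + 10·4·5 + 3·1·10 + 2·9·4 = 1130 ≡ 12.
  S = (10, 9, 12) ≠ 0, so r is not a codeword (an error is present).
Step 3: locate the error. For a single error e at position i, S_ℓ = v_i·e·α_i^ℓ, so α_err = S_1/S_0.
  S_0^{−1} = 10^{−1} = 4 (mod 13), so α_err = 9·4 = 36 ≡ 10 = α_2. Error position i = 2.
  Consistency check: S_2/S_1 = 12·3 = 36 ≡ 10 = α_err ✓ (single-error assumption holds).
Step 4: error magnitude e = S_0/v_2 = S_0·∏_{j≠2}(α_2 − α_j) = 10·5 = 50 ≡ 11 (mod 13).
Step 5: correct position 2: c_2 = r_2 − e = 11 − 11 ≡ 0 (mod 13). Hence c = [1, 0, 5, 10, 4].
  Check: interpolating c through the α_i gives m(x) = 2 + 5·x (degree < 2) with m(α_i) = c_i for every i, so c is indeed a codeword.


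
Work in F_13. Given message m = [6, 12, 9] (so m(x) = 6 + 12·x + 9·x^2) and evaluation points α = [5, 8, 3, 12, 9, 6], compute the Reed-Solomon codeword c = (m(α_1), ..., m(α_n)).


c = [5, 2, 6, 3, 11, 12]

Message polynomial: m(x) = 6 + 12·x + 9·x^2 (mod 13).
For each evaluation point α_i, compute m(α_i) mod 13:
  α_1 = 5: Horner steps 9 → 5 → 5, so m(5) = 5.
  α_2 = 8: Horner steps 9 → 6 → 2, so m(8) = 2.
  α_3 = 3: Horner steps 9 → 0 → 6, so m(3) = 6.
  α_4 = 12: Horner steps 9 → 3 → 3, so m(12) = 3.
  α_5 = 9: Horner steps 9 → 2 → 11, so m(9) = 11.
  α_6 = 6: Horner steps 9 → 1 → 12, so m(6) = 12.
Codeword c = [5, 2, 6, 3, 11, 12] ∈ F_13^6.


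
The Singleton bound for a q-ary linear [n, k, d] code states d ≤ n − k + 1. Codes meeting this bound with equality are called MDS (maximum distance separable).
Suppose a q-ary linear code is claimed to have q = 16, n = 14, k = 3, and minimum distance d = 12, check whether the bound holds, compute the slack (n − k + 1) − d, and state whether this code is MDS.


Singleton RHS = n − k + 1 = 12, slack = 0, bound satisfied, MDS.

Singleton bound: d ≤ n − k + 1.
Here n = 14, k = 3, so n − k + 1 = 12.
Given d = 12, check d ≤ 12: YES.
Slack = (n − k + 1) − d = 0.
The code is MDS (slack = 0).
Description: the claimed parameters are [14, 3, 12]_16; such a code would be MDS (meets Singleton bound).


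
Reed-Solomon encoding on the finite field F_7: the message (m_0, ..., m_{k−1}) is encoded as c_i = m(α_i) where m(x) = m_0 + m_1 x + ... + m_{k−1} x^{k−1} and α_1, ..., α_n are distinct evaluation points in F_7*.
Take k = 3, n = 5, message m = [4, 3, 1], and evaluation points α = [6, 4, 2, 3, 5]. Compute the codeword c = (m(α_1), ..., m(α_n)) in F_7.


c = [2, 4, 0, 1, 2]

Message polynomial: m(x) = 4 + 3·x + 1·x^2 (mod 7).
For each evaluation point α_i, compute m(α_i) mod 7:
  α_1 = 6: Horner steps 1 → 2 → 2, so m(6) = 2.
  α_2 = 4: Horner steps 1 → 0 → 4, so m(4) = 4.
  α_3 = 2: Horner steps 1 → 5 → 0, so m(2) = 0.
  α_4 = 3: Horner steps 1 → 6 → 1, so m(3) = 1.
  α_5 = 5: Horner steps 1 → 1 → 2, so m(5) = 2.
Codeword c = [2, 4, 0, 1, 2] ∈ F_7^5.


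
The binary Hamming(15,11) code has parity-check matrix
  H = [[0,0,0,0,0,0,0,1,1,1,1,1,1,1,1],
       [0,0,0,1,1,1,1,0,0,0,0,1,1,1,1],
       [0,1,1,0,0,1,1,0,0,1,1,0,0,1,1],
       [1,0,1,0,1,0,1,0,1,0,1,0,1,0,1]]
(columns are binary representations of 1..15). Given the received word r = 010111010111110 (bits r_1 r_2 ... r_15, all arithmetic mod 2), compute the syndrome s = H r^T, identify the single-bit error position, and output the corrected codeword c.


s = (0, 0, 1, 1)^T, error position = 3, corrected codeword c = 011111010111110

Compute s = H r^T mod 2 one row at a time:
  s_1 = 1 + 0 + 1 + 1 + 1 + 1 + 1 + 0 = 6 ≡ 0 (mod 2).
  s_2 = 1 + 1 + 1 + 0 + 1 + 1 + 1 + 0 = 6 ≡ 0 (mod 2).
  s_3 = 1 + 0 + 1 + 0 + 1 + 1 + 1 + 0 = 5 ≡ 1 (mod 2).
  s_4 = 0 + 0 + 1 + 0 + 0 + 1 + 1 + 0 = 3 ≡ 1 (mod 2).
s = (0, 0, 1, 1)^T — this equals column 3 of H (binary 0011), so error is at position 3.
Correct: flip bit 3 of r = 010111010111110 to get c = 011111010111110.


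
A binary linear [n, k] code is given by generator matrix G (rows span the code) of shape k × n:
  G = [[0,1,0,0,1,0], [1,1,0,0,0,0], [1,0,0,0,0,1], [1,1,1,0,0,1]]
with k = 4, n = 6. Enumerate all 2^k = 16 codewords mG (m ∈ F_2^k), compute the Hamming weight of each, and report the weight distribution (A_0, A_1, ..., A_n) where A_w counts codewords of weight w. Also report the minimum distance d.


Weight distribution: A_0 = 1, A_2 = 10, A_4 = 5. Minimum distance d = 2.

Enumerate all 2^4 = 16 messages m ∈ F_2^4.
For each, compute codeword c = mG in F_2^6, then tally its weight.
  m = 0000 → c = 000000, weight = 0.
  m = 1000 → c = 010010, weight = 2.
  m = 0100 → c = 110000, weight = 2.
  m = 1100 → c = 100010, weight = 2.
  m = 0010 → c = 100001, weight = 2.
  m = 1010 → c = 110011, weight = 4.
  m = 0110 → c = 010001, weight = 2.
  m = 1110 → c = 000011, weight = 2.
  m = 0001 → c = 111001, weight = 4.
  m = 1001 → c = 101011, weight = 4.
  m = 0101 → c = 001001, weight = 2.
  m = 1101 → c = 011011, weight = 4.
  m = 0011 → c = 011000, weight = 2.
  m = 1011 → c = 001010, weight = 2.
  m = 0111 → c = 101000, weight = 2.
  m = 1111 → c = 111010, weight = 4.
Tally weights:
  weight 0: 1 codewords.
  weight 2: 10 codewords.
  weight 4: 5 codewords.
Minimum distance d = smallest w > 0 with A_w > 0 = 2.
Sanity: Σ A_w = 16 = 2^4 = 16 ✓.


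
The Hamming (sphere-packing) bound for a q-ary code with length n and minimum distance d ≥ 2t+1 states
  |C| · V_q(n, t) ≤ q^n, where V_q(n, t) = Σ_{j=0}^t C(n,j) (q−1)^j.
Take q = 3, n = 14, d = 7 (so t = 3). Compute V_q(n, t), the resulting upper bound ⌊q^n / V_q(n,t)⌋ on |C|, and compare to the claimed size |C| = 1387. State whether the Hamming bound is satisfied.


V_q(n, t) = 3305, q^n = 4782969, Hamming bound = 1447, |C| = 1387 ≤ bound (satisfied).

Step 1: Compute V_q(n, t) = Σ_{j=0}^3 C(n, j) (q−1)^j.
  j = 0: C(14,0)·(2)^0 = 1·1 = 1.
  j = 1: C(14,1)·(2)^1 = 14·2 = 28.
  j = 2: C(14,2)·(2)^2 = 91·4 = 364.
  j = 3: C(14,3)·(2)^3 = 364·8 = 2912.
  V_q(n, t) = 1 + 28 + 364 + 2912 = 3305.
Step 2: q^n = 3^14 = 4782969.
Step 3: Hamming bound ⌊q^n / V_q(n,t)⌋ = ⌊4782969/3305⌋ = 1447.
Step 4: Compare |C| = 1387 to 1447: satisfied.
The claimed |C| lies below the Hamming bound.


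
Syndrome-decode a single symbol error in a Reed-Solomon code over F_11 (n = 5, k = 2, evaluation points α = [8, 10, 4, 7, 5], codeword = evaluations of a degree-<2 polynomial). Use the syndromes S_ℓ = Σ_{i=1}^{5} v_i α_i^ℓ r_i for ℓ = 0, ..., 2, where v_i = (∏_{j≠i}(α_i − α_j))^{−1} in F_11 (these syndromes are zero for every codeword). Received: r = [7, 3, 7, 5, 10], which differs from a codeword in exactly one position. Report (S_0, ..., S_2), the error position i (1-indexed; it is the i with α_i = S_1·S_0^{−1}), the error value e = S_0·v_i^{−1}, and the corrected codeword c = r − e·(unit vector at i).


S = (6, 4, 10), error at position 1, error magnitude e = 10, c = [8, 3, 7, 5, 10].

Step 1: column multipliers v_i = (∏_{j≠i}(α_i − α_j))^{−1} mod 11.
  i = 1 (α = 8): (8−10)(8−4)(8−7)(8−5) = (−2)·4·1·3 = −24 ≡ 9, so v_1 = 9^{−1} = 5 (mod 11).
  i = 2 (α = 10): (10−8)(10−4)(10−7)(10−5) = 2·6·3·5 = 180 ≡ 4, so v_2 = 4^{−1} = 3 (mod 11).
  i = 3 (α = 4): (4−8)(4−10)(4−7)(4−5) = (−4)·(−6)·(−3)·(−1) = 72 ≡ 6, so v_3 = 6^{−1} = 2 (mod 11).
  i = 4 (α = 7): (7−8)(7−10)(7−4)(7−5) = (−1)·(−3)·3·2 = 18 ≡ 7, so v_4 = 7^{−1} = 8 (mod 11).
  i = 5 (α = 5): (5−8)(5−10)(5−4)(5−7) = (−3)·(−5)·1·(−2) = −30 ≡ 3, so v_5 = 3^{−1} = 4 (mod 11).
  v = [5, 3, 2, 8, 4].
Step 2: syndromes of r = [7, 3, 7, 5, 10] (all sums mod 11).
  S_0 = Σ v_i r_i = 5·7 + 3·3 + 2·7 + 8·5 + 4·10 = 138 ≡ 6.
  S_1 = Σ v_i α_i r_i = 5·8·7 + 3·10·3 + 2·4·7 + 8·7·5 + 4·5·10 = 906 ≡ 4.
  α_i^2 mod 11 = [9, 1, 5, 5, 3].
  S_2 = Σ v_i α_i^2 r_i = 5·9·7 + 3·1·3 + 2·5·7 + 8·5·5 + 4·3·10 = 714 ≡ 10.
  S = (6, 4, 10) ≠ 0, so r is not a codeword (an error is present).
Step 3: locate the error. For a single error e at position i, S_ℓ = v_i·e·α_i^ℓ, so α_err = S_1/S_0.
  S_0^{−1} = 6^{−1} = 2 (mod 11), so α_err = 4·2 = 8 ≡ 8 = α_1. Error position i = 1.
  Consistency check: S_2/S_1 = 10·3 = 30 ≡ 8 = α_err ✓ (single-error assumption holds).
Step 4: error magnitude e = S_0/v_1 = S_0·∏_{j≠1}(α_1 − α_j) = 6·9 = 54 ≡ 10 (mod 11).
Step 5: correct position 1: c_1 = r_1 − e = 7 − 10 ≡ 8 (mod 11). Hence c = [8, 3, 7, 5, 10].
  Check: interpolating c through the α_i gives m(x) = 6 + 3·x (degree < 2) with m(α_i) = c_i for every i, so c is indeed a codeword.


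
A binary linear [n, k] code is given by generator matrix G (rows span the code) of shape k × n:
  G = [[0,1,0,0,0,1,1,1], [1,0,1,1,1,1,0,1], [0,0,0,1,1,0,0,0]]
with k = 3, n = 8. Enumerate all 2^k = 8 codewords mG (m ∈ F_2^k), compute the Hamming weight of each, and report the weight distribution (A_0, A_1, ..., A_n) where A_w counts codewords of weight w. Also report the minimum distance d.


Weight distribution: A_0 = 1, A_2 = 1, A_4 = 3, A_6 = 3. Minimum distance d = 2.

Enumerate all 2^3 = 8 messages m ∈ F_2^3.
For each, compute codeword c = mG in F_2^8, then tally its weight.
  m = 000 → c = 00000000, weight = 0.
  m = 100 → c = 01000111, weight = 4.
  m = 010 → c = 10111101, weight = 6.
  m = 110 → c = 11111010, weight = 6.
  m = 001 → c = 00011000, weight = 2.
  m = 101 → c = 01011111, weight = 6.
  m = 011 → c = 10100101, weight = 4.
  m = 111 → c = 11100010, weight = 4.
Tally weights:
  weight 0: 1 codewords.
  weight 2: 1 codewords.
  weight 4: 3 codewords.
  weight 6: 3 codewords.
Minimum distance d = smallest w > 0 with A_w > 0 = 2.
Sanity: Σ A_w = 8 = 2^3 = 8 ✓.


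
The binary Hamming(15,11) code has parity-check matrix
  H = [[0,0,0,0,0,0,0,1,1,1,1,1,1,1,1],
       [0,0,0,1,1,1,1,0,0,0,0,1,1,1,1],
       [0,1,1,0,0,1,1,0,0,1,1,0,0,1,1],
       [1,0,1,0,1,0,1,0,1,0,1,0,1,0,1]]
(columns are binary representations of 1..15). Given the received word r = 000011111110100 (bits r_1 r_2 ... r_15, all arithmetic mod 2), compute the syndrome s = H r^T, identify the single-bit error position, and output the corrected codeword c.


s = (1, 0, 0, 1)^T, error position = 9, corrected codeword c = 000011110110100

Compute s = H r^T mod 2 one row at a time:
  s_1 = 1 + 1 + 1 + 1 + 0 + 1 + 0 + 0 = 5 ≡ 1 (mod 2).
  s_2 = 0 + 1 + 1 + 1 + 0 + 1 + 0 + 0 = 4 ≡ 0 (mod 2).
  s_3 = 0 + 0 + 1 + 1 + 1 + 1 + 0 + 0 = 4 ≡ 0 (mod 2).
  s_4 = 0 + 0 + 1 + 1 + 1 + 1 + 1 + 0 = 5 ≡ 1 (mod 2).
s = (1, 0, 0, 1)^T — this equals column 9 of H (binary 1001), so error is at position 9.
Correct: flip bit 9 of r = 000011111110100 to get c = 000011110110100.


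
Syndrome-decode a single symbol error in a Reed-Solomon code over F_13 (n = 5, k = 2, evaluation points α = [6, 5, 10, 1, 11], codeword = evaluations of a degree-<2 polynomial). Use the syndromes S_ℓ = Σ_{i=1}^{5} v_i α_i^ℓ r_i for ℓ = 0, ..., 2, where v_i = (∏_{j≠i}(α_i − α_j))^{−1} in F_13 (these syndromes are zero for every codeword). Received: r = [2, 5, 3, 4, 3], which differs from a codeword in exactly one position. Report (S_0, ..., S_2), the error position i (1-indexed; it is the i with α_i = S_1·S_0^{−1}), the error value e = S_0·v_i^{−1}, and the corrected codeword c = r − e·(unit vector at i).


S = (3, 7, 12), error at position 5, error magnitude e = 3, c = [2, 5, 3, 4, 0].

Step 1: column multipliers v_i = (∏_{j≠i}(α_i − α_j))^{−1} mod 13.
  i = 1 (α = 6): (6−5)(6−10)(6−1)(6−11) = 1·(−4)·5·(−5) = 100 ≡ 9, so v_1 = 9^{−1} = 3 (mod 13).
  i = 2 (α = 5): (5−6)(5−10)(5−1)(5−11) = (−1)·(−5)·4·(−6) = −120 ≡ 10, so v_2 = 10^{−1} = 4 (mod 13).
  i = 3 (α = 10): (10−6)(10−5)(10−1)(10−11) = 4·5·9·(−1) = −180 ≡ 2, so v_3 = 2^{−1} = 7 (mod 13).
  i = 4 (α = 1): (1−6)(1−5)(1−10)(1−11) = (−5)·(−4)·(−9)·(−10) = 1800 ≡ 6, so v_4 = 6^{−1} = 11 (mod 13).
  i = 5 (α = 11): (11−6)(11−5)(11−10)(11−1) = 5·6·1·10 = 300 ≡ 1, so v_5 = 1^{−1} = 1 (mod 13).
  v = [3, 4, 7, 11, 1].
Step 2: syndromes of r = [2, 5, 3, 4, 3] (all sums mod 13).
  S_0 = Σ v_i r_i = 3·2 + 4·5 + 7·3 + 11·4 + 1·3 = 94 ≡ 3.
  S_1 = Σ v_i α_i r_i = 3·6·2 + 4·5·5 + 7·10·3 + 11·1·4 + 1·11·3 = 423 ≡ 7.
  α_i^2 mod 13 = [10, 12, 9, 1, 4].
  S_2 = Σ v_i α_i^2 r_i = 3·10·2 + 4·12·5 + 7·9·3 + 11·1·4 + 1·4·3 = 545 ≡ 12.
  S = (3, 7, 12) ≠ 0, so r is not a codeword (an error is present).
Step 3: locate the error. For a single error e at position i, S_ℓ = v_i·e·α_i^ℓ, so α_err = S_1/S_0.
  S_0^{−1} = 3^{−1} = 9 (mod 13), so α_err = 7·9 = 63 ≡ 11 = α_5. Error position i = 5.
  Consistency check: S_2/S_1 = 12·2 = 24 ≡ 11 = α_err ✓ (single-error assumption holds).
Step 4: error magnitude e = S_0/v_5 = S_0·∏_{j≠5}(α_5 − α_j) = 3·1 = 3 ≡ 3 (mod 13).
Step 5: correct position 5: c_5 = r_5 − e = 3 − 3 ≡ 0 (mod 13). Hence c = [2, 5, 3, 4, 0].
  Check: interpolating c through the α_i gives m(x) = 7 + 10·x (degree < 2) with m(α_i) = c_i for every i, so c is indeed a codeword.


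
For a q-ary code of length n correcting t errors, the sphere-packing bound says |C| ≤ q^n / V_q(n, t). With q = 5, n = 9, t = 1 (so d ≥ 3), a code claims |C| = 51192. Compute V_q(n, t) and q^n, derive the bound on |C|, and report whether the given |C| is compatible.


V_q(n, t) = 37, q^n = 1953125, Hamming bound = 52787, |C| = 51192 ≤ bound (satisfied).

Step 1: Compute V_q(n, t) = Σ_{j=0}^1 C(n, j) (q−1)^j.
  j = 0: C(9,0)·(4)^0 = 1·1 = 1.
  j = 1: C(9,1)·(4)^1 = 9·4 = 36.
  V_q(n, t) = 1 + 36 = 37.
Step 2: q^n = 5^9 = 1953125.
Step 3: Hamming bound ⌊q^n / V_q(n,t)⌋ = ⌊1953125/37⌋ = 52787.
Step 4: Compare |C| = 51192 to 52787: satisfied.
The claimed |C| lies below the Hamming bound.


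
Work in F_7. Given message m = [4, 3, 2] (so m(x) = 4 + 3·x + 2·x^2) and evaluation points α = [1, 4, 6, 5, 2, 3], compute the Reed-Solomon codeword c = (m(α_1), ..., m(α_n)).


c = [2, 6, 3, 6, 4, 3]

Message polynomial: m(x) = 4 + 3·x + 2·x^2 (mod 7).
For each evaluation point α_i, compute m(α_i) mod 7:
  α_1 = 1: Horner steps 2 → 5 → 2, so m(1) = 2.
  α_2 = 4: Horner steps 2 → 4 → 6, so m(4) = 6.
  α_3 = 6: Horner steps 2 → 1 → 3, so m(6) = 3.
  α_4 = 5: Horner steps 2 → 6 → 6, so m(5) = 6.
  α_5 = 2: Horner steps 2 → 0 → 4, so m(2) = 4.
  α_6 = 3: Horner steps 2 → 2 → 3, so m(3) = 3.
Codeword c = [2, 6, 3, 6, 4, 3] ∈ F_7^6.


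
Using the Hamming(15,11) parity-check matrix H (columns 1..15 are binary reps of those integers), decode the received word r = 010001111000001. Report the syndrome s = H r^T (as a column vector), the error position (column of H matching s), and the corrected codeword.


s = (1, 1, 0, 1)^T, error position = 13, corrected codeword c = 010001111000101

Compute s = H r^T mod 2 one row at a time:
  s_1 = 1 + 1 + 0 + 0 + 0 + 0 + 0 + 1 = 3 ≡ 1 (mod 2).
  s_2 = 0 + 0 + 1 + 1 + 0 + 0 + 0 + 1 = 3 ≡ 1 (mod 2).
  s_3 = 1 + 0 + 1 + 1 + 0 + 0 + 0 + 1 = 4 ≡ 0 (mod 2).
  s_4 = 0 + 0 + 0 + 1 + 1 + 0 + 0 + 1 = 3 ≡ 1 (mod 2).
s = (1, 1, 0, 1)^T — this equals column 13 of H (binary 1101), so error is at position 13.
Correct: flip bit 13 of r = 010001111000001 to get c = 010001111000101.


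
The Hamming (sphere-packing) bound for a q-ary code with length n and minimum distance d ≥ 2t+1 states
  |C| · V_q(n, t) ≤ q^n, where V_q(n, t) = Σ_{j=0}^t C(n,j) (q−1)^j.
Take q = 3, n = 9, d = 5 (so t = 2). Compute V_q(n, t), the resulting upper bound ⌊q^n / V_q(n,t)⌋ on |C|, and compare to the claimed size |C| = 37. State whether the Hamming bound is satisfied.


V_q(n, t) = 163, q^n = 19683, Hamming bound = 120, |C| = 37 ≤ bound (satisfied).

Step 1: Compute V_q(n, t) = Σ_{j=0}^2 C(n, j) (q−1)^j.
  j = 0: C(9,0)·(2)^0 = 1·1 = 1.
  j = 1: C(9,1)·(2)^1 = 9·2 = 18.
  j = 2: C(9,2)·(2)^2 = 36·4 = 144.
  V_q(n, t) = 1 + 18 + 144 = 163.
Step 2: q^n = 3^9 = 19683.
Step 3: Hamming bound ⌊q^n / V_q(n,t)⌋ = ⌊19683/163⌋ = 120.
Step 4: Compare |C| = 37 to 120: satisfied.
The claimed |C| lies below the Hamming bound.


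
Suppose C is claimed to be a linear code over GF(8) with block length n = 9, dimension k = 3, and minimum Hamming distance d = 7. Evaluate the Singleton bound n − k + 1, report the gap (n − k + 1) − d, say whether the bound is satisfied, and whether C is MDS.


Singleton RHS = n − k + 1 = 7, slack = 0, bound satisfied, MDS.

Singleton bound: d ≤ n − k + 1.
Here n = 9, k = 3, so n − k + 1 = 7.
Given d = 7, check d ≤ 7: YES.
Slack = (n − k + 1) − d = 0.
The code is MDS (slack = 0).
Description: the claimed parameters are [9, 3, 7]_8; such a code would be MDS (meets Singleton bound).


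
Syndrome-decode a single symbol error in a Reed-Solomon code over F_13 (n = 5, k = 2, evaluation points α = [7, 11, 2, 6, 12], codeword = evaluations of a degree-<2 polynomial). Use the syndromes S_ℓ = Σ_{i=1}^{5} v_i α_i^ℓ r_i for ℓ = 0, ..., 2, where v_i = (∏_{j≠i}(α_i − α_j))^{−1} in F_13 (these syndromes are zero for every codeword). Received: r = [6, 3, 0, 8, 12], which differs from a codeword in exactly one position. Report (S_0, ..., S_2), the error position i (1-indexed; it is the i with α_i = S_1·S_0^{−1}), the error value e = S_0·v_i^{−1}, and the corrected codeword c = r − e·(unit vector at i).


S = (5, 4, 11), error at position 4, error magnitude e = 11, c = [6, 3, 0, 10, 12].

Step 1: column multipliers v_i = (∏_{j≠i}(α_i − α_j))^{−1} mod 13.
  i = 1 (α = 7): (7−11)(7−2)(7−6)(7−12) = (−4)·5·1·(−5) = 100 ≡ 9, so v_1 = 9^{−1} = 3 (mod 13).
  i = 2 (α = 11): (11−7)(11−2)(11−6)(11−12) = 4·9·5·(−1) = −180 ≡ 2, so v_2 = 2^{−1} = 7 (mod 13).
  i = 3 (α = 2): (2−7)(2−11)(2−6)(2−12) = (−5)·(−9)·(−4)·(−10) = 1800 ≡ 6, so v_3 = 6^{−1} = 11 (mod 13).
  i = 4 (α = 6): (6−7)(6−11)(6−2)(6−12) = (−1)·(−5)·4·(−6) = −120 ≡ 10, so v_4 = 10^{−1} = 4 (mod 13).
  i = 5 (α = 12): (12−7)(12−11)(12−2)(12−6) = 5·1·10·6 = 300 ≡ 1, so v_5 = 1^{−1} = 1 (mod 13).
  v = [3, 7, 11, 4, 1].
Step 2: syndromes of r = [6, 3, 0, 8, 12] (all sums mod 13).
  S_0 = Σ v_i r_i = 3·6 + 7·3 + 11·0 + 4·8 + 1·12 = 83 ≡ 5.
  S_1 = Σ v_i α_i r_i = 3·7·6 + 7·11·3 + 11·2·0 + 4·6·8 + 1·12·12 = 693 ≡ 4.
  α_i^2 mod 13 = [10, 4, 4, 10, 1].
  S_2 = Σ v_i α_i^2 r_i = 3·10·6 + 7·4·3 + 11·4·0 + 4·10·8 + 1·1·12 = 596 ≡ 11.
  S = (5, 4, 11) ≠ 0, so r is not a codeword (an error is present).
Step 3: locate the error. For a single error e at position i, S_ℓ = v_i·e·α_i^ℓ, so α_err = S_1/S_0.
  S_0^{−1} = 5^{−1} = 8 (mod 13), so α_err = 4·8 = 32 ≡ 6 = α_4. Error position i = 4.
  Consistency check: S_2/S_1 = 11·10 = 110 ≡ 6 = α_err ✓ (single-error assumption holds).
Step 4: error magnitude e = S_0/v_4 = S_0·∏_{j≠4}(α_4 − α_j) = 5·10 = 50 ≡ 11 (mod 13).
Step 5: correct position 4: c_4 = r_4 − e = 8 − 11 ≡ 10 (mod 13). Hence c = [6, 3, 0, 10, 12].
  Check: interpolating c through the α_i gives m(x) = 8 + 9·x (degree < 2) with m(α_i) = c_i for every i, so c is indeed a codeword.


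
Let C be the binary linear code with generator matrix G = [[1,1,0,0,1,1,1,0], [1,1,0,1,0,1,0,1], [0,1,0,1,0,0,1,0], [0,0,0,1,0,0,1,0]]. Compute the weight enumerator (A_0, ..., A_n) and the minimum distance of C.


Weight distribution: A_0 = 1, A_1 = 1, A_2 = 2, A_3 = 2, A_4 = 5, A_5 = 5. Minimum distance d = 1.

Enumerate all 2^4 = 16 messages m ∈ F_2^4.
For each, compute codeword c = mG in F_2^8, then tally its weight.
  m = 0000 → c = 00000000, weight = 0.
  m = 1000 → c = 11001110, weight = 5.
  m = 0100 → c = 11010101, weight = 5.
  m = 1100 → c = 00011011, weight = 4.
  m = 0010 → c = 01010010, weight = 3.
  m = 1010 → c = 10011100, weight = 4.
  m = 0110 → c = 10000111, weight = 4.
  m = 1110 → c = 01001001, weight = 3.
  m = 0001 → c = 00010010, weight = 2.
  m = 1001 → c = 11011100, weight = 5.
  m = 0101 → c = 11000111, weight = 5.
  m = 1101 → c = 00001001, weight = 2.
  m = 0011 → c = 01000000, weight = 1.
  m = 1011 → c = 10001110, weight = 4.
  m = 0111 → c = 10010101, weight = 4.
  m = 1111 → c = 01011011, weight = 5.
Tally weights:
  weight 0: 1 codewords.
  weight 1: 1 codewords.
  weight 2: 2 codewords.
  weight 3: 2 codewords.
  weight 4: 5 codewords.
  weight 5: 5 codewords.
Minimum distance d = smallest w > 0 with A_w > 0 = 1.
Sanity: Σ A_w = 16 = 2^4 = 16 ✓.


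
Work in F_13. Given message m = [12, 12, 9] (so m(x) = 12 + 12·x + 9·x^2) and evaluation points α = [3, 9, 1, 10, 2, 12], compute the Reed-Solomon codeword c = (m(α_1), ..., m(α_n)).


c = [12, 4, 7, 5, 7, 9]

Message polynomial: m(x) = 12 + 12·x + 9·x^2 (mod 13).
For each evaluation point α_i, compute m(α_i) mod 13:
  α_1 = 3: Horner steps 9 → 0 → 12, so m(3) = 12.
  α_2 = 9: Horner steps 9 → 2 → 4, so m(9) = 4.
  α_3 = 1: Horner steps 9 → 8 → 7, so m(1) = 7.
  α_4 = 10: Horner steps 9 → 11 → 5, so m(10) = 5.
  α_5 = 2: Horner steps 9 → 4 → 7, so m(2) = 7.
  α_6 = 12: Horner steps 9 → 3 → 9, so m(12) = 9.
Codeword c = [12, 4, 7, 5, 7, 9] ∈ F_13^6.


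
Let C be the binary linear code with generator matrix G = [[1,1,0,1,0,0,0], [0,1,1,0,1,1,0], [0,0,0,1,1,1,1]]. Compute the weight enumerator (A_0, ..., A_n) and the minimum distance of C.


Weight distribution: A_0 = 1, A_3 = 2, A_4 = 3, A_5 = 2. Minimum distance d = 3.

Enumerate all 2^3 = 8 messages m ∈ F_2^3.
For each, compute codeword c = mG in F_2^7, then tally its weight.
  m = 000 → c = 0000000, weight = 0.
  m = 100 → c = 1101000, weight = 3.
  m = 010 → c = 0110110, weight = 4.
  m = 110 → c = 1011110, weight = 5.
  m = 001 → c = 0001111, weight = 4.
  m = 101 → c = 1100111, weight = 5.
  m = 011 → c = 0111001, weight = 4.
  m = 111 → c = 1010001, weight = 3.
Tally weights:
  weight 0: 1 codewords.
  weight 3: 2 codewords.
  weight 4: 3 codewords.
  weight 5: 2 codewords.
Minimum distance d = smallest w > 0 with A_w > 0 = 3.
Sanity: Σ A_w = 8 = 2^3 = 8 ✓.


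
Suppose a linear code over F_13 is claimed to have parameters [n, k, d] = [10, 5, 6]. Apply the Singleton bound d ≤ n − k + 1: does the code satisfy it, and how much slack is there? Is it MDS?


Singleton RHS = n − k + 1 = 6, slack = 0, bound satisfied, MDS.

Singleton bound: d ≤ n − k + 1.
Here n = 10, k = 5, so n − k + 1 = 6.
Given d = 6, check d ≤ 6: YES.
Slack = (n − k + 1) − d = 0.
The code is MDS (slack = 0).
Description: the claimed parameters are [10, 5, 6]_13; such a code would be MDS (meets Singleton bound).


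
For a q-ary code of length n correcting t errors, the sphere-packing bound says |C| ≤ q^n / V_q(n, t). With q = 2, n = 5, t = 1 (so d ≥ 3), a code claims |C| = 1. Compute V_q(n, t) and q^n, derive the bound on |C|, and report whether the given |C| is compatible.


V_q(n, t) = 6, q^n = 32, Hamming bound = 5, |C| = 1 ≤ bound (satisfied).

Step 1: Compute V_q(n, t) = Σ_{j=0}^1 C(n, j) (q−1)^j.
  j = 0: C(5,0)·(1)^0 = 1·1 = 1.
  j = 1: C(5,1)·(1)^1 = 5·1 = 5.
  V_q(n, t) = 1 + 5 = 6.
Step 2: q^n = 2^5 = 32.
Step 3: Hamming bound ⌊q^n / V_q(n,t)⌋ = ⌊32/6⌋ = 5.
Step 4: Compare |C| = 1 to 5: satisfied.
The claimed |C| lies below the Hamming bound.


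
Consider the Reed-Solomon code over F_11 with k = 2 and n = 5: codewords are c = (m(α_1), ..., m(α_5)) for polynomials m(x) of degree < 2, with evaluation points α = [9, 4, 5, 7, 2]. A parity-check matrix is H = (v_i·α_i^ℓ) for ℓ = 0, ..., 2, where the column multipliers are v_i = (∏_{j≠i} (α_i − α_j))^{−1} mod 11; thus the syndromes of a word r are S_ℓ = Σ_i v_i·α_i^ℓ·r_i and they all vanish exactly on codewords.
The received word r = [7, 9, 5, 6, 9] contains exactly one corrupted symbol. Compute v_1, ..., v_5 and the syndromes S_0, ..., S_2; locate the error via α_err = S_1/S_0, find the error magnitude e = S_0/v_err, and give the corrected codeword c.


S = (7, 6, 2), error at position 2, error magnitude e = 10, c = [7, 10, 5, 6, 9].

Step 1: column multipliers v_i = (∏_{j≠i}(α_i − α_j))^{−1} mod 11.
  i = 1 (α = 9): (9−4)(9−5)(9−7)(9−2) = 5·4·2·7 = 280 ≡ 5, so v_1 = 5^{−1} = 9 (mod 11).
  i = 2 (α = 4): (4−9)(4−5)(4−7)(4−2) = (−5)·(−1)·(−3)·2 = −30 ≡ 3, so v_2 = 3^{−1} = 4 (mod 11).
  i = 3 (α = 5): (5−9)(5−4)(5−7)(5−2) = (−4)·1·(−2)·3 = 24 ≡ 2, so v_3 = 2^{−1} = 6 (mod 11).
  i = 4 (α = 7): (7−9)(7−4)(7−5)(7−2) = (−2)·3·2·5 = −60 ≡ 6, so v_4 = 6^{−1} = 2 (mod 11).
  i = 5 (α = 2): (2−9)(2−4)(2−5)(2−7) = (−7)·(−2)·(−3)·(−5) = 210 ≡ 1, so v_5 = 1^{−1} = 1 (mod 11).
  v = [9, 4, 6, 2, 1].
Step 2: syndromes of r = [7, 9, 5, 6, 9] (all sums mod 11).
  S_0 = Σ v_i r_i = 9·7 + 4·9 + 6·5 + 2·6 + 1·9 = 150 ≡ 7.
  S_1 = Σ v_i α_i r_i = 9·9·7 + 4·4·9 + 6·5·5 + 2·7·6 + 1·2·9 = 963 ≡ 6.
  α_i^2 mod 11 = [4, 5, 3, 5, 4].
  S_2 = Σ v_i α_i^2 r_i = 9·4·7 + 4·5·9 + 6·3·5 + 2·5·6 + 1·4·9 = 618 ≡ 2.
  S = (7, 6, 2) ≠ 0, so r is not a codeword (an error is present).
Step 3: locate the error. For a single error e at position i, S_ℓ = v_i·e·α_i^ℓ, so α_err = S_1/S_0.
  S_0^{−1} = 7^{−1} = 8 (mod 11), so α_err = 6·8 = 48 ≡ 4 = α_2. Error position i = 2.
  Consistency check: S_2/S_1 = 2·2 = 4 ≡ 4 = α_err ✓ (single-error assumption holds).
Step 4: error magnitude e = S_0/v_2 = S_0·∏_{j≠2}(α_2 − α_j) = 7·3 = 21 ≡ 10 (mod 11).
Step 5: correct position 2: c_2 = r_2 − e = 9 − 10 ≡ 10 (mod 11). Hence c = [7, 10, 5, 6, 9].
  Check: interpolating c through the α_i gives m(x) = 8 + 6·x (degree < 2) with m(α_i) = c_i for every i, so c is indeed a codeword.


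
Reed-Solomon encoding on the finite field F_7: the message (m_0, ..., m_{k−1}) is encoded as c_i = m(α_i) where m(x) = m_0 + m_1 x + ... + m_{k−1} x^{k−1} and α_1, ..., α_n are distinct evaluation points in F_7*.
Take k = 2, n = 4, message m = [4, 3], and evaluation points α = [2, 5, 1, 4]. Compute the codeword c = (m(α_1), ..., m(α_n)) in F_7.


c = [3, 5, 0, 2]

Message polynomial: m(x) = 4 + 3·x (mod 7).
For each evaluation point α_i, compute m(α_i) mod 7:
  α_1 = 2: Horner steps 3 → 3, so m(2) = 3.
  α_2 = 5: Horner steps 3 → 5, so m(5) = 5.
  α_3 = 1: Horner steps 3 → 0, so m(1) = 0.
  α_4 = 4: Horner steps 3 → 2, so m(4) = 2.
Codeword c = [3, 5, 0, 2] ∈ F_7^4.


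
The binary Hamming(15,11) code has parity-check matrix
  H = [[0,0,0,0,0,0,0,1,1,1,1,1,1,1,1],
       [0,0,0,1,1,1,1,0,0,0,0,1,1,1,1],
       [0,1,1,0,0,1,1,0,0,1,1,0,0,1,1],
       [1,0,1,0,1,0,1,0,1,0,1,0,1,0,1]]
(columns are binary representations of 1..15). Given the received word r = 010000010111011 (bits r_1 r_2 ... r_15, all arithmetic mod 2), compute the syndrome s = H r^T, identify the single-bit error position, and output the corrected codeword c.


s = (0, 1, 1, 0)^T, error position = 6, corrected codeword c = 010001010111011

Compute s = H r^T mod 2 one row at a time:
  s_1 = 1 + 0 + 1 + 1 + 1 + 0 + 1 + 1 = 6 ≡ 0 (mod 2).
  s_2 = 0 + 0 + 0 + 0 + 1 + 0 + 1 + 1 = 3 ≡ 1 (mod 2).
  s_3 = 1 + 0 + 0 + 0 + 1 + 1 + 1 + 1 = 5 ≡ 1 (mod 2).
  s_4 = 0 + 0 + 0 + 0 + 0 + 1 + 0 + 1 = 2 ≡ 0 (mod 2).
s = (0, 1, 1, 0)^T — this equals column 6 of H (binary 0110), so error is at position 6.
Correct: flip bit 6 of r = 010000010111011 to get c = 010001010111011.


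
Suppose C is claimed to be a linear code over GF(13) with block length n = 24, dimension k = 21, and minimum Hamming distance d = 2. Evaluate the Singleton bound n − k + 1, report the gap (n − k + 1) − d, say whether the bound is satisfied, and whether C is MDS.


Singleton RHS = n − k + 1 = 4, slack = 2, bound satisfied, not MDS.

Singleton bound: d ≤ n − k + 1.
Here n = 24, k = 21, so n − k + 1 = 4.
Given d = 2, check d ≤ 4: YES.
Slack = (n − k + 1) − d = 2.
The code is NOT MDS (slack = 2 > 0).
Description: the claimed parameters are [24, 21, 2]_13; such a code would be non-MDS.


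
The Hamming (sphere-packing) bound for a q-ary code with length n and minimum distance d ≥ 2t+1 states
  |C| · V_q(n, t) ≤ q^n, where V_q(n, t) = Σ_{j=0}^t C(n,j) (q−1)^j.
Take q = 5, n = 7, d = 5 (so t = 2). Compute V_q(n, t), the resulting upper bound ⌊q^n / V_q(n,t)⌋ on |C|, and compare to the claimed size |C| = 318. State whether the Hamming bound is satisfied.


V_q(n, t) = 365, q^n = 78125, Hamming bound = 214, |C| = 318 > bound (violated).

Step 1: Compute V_q(n, t) = Σ_{j=0}^2 C(n, j) (q−1)^j.
  j = 0: C(7,0)·(4)^0 = 1·1 = 1.
  j = 1: C(7,1)·(4)^1 = 7·4 = 28.
  j = 2: C(7,2)·(4)^2 = 21·16 = 336.
  V_q(n, t) = 1 + 28 + 336 = 365.
Step 2: q^n = 5^7 = 78125.
Step 3: Hamming bound ⌊q^n / V_q(n,t)⌋ = ⌊78125/365⌋ = 214.
Step 4: Compare |C| = 318 to 214: violated.
The claimed |C| lies above the Hamming bound, so no 5-ary code of length 7 with d ≥ 5 can have 318 codewords.


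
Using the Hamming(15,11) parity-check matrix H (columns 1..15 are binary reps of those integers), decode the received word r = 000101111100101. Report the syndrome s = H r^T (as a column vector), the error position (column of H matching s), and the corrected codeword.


s = (1, 1, 0, 0)^T, error position = 12, corrected codeword c = 000101111101101

Compute s = H r^T mod 2 one row at a time:
  s_1 = 1 + 1 + 1 + 0 + 0 + 1 + 0 + 1 = 5 ≡ 1 (mod 2).
  s_2 = 1 + 0 + 1 + 1 + 0 + 1 + 0 + 1 = 5 ≡ 1 (mod 2).
  s_3 = 0 + 0 + 1 + 1 + 1 + 0 + 0 + 1 = 4 ≡ 0 (mod 2).
  s_4 = 0 + 0 + 0 + 1 + 1 + 0 + 1 + 1 = 4 ≡ 0 (mod 2).
s = (1, 1, 0, 0)^T — this equals column 12 of H (binary 1100), so error is at position 12.
Correct: flip bit 12 of r = 000101111100101 to get c = 000101111101101.


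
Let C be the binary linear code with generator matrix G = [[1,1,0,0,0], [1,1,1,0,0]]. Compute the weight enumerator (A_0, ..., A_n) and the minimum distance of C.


Weight distribution: A_0 = 1, A_1 = 1, A_2 = 1, A_3 = 1. Minimum distance d = 1.

Enumerate all 2^2 = 4 messages m ∈ F_2^2.
For each, compute codeword c = mG in F_2^5, then tally its weight.
  m = 00 → c = 00000, weight = 0.
  m = 10 → c = 11000, weight = 2.
  m = 01 → c = 11100, weight = 3.
  m = 11 → c = 00100, weight = 1.
Tally weights:
  weight 0: 1 codewords.
  weight 1: 1 codewords.
  weight 2: 1 codewords.
  weight 3: 1 codewords.
Minimum distance d = smallest w > 0 with A_w > 0 = 1.
Sanity: Σ A_w = 4 = 2^2 = 4 ✓.


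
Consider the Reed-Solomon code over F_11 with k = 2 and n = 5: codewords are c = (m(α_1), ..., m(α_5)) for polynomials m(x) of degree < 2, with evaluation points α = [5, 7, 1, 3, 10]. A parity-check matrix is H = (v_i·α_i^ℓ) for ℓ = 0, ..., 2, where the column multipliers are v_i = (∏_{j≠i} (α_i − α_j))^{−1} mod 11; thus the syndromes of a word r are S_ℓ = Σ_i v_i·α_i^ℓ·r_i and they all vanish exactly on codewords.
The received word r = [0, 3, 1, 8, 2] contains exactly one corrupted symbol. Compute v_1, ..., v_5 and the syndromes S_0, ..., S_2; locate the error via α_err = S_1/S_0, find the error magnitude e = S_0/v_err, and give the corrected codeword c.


S = (6, 6, 6), error at position 3, error magnitude e = 7, c = [0, 3, 5, 8, 2].

Step 1: column multipliers v_i = (∏_{j≠i}(α_i − α_j))^{−1} mod 11.
  i = 1 (α = 5): (5−7)(5−1)(5−3)(5−10) = (−2)·4·2·(−5) = 80 ≡ 3, so v_1 = 3^{−1} = 4 (mod 11).
  i = 2 (α = 7): (7−5)(7−1)(7−3)(7−10) = 2·6·4·(−3) = −144 ≡ 10, so v_2 = 10^{−1} = 10 (mod 11).
  i = 3 (α = 1): (1−5)(1−7)(1−3)(1−10) = (−4)·(−6)·(−2)·(−9) = 432 ≡ 3, so v_3 = 3^{−1} = 4 (mod 11).
  i = 4 (α = 3): (3−5)(3−7)(3−1)(3−10) = (−2)·(−4)·2·(−7) = −112 ≡ 9, so v_4 = 9^{−1} = 5 (mod 11).
  i = 5 (α = 10): (10−5)(10−7)(10−1)(10−3) = 5·3·9·7 = 945 ≡ 10, so v_5 = 10^{−1} = 10 (mod 11).
  v = [4, 10, 4, 5, 10].
Step 2: syndromes of r = [0, 3, 1, 8, 2] (all sums mod 11).
  S_0 = Σ v_i r_i = 4·0 + 10·3 + 4·1 + 5·8 + 10·2 = 94 ≡ 6.
  S_1 = Σ v_i α_i r_i = 4·5·0 + 10·7·3 + 4·1·1 + 5·3·8 + 10·10·2 = 534 ≡ 6.
  α_i^2 mod 11 = [3, 5, 1, 9, 1].
  S_2 = Σ v_i α_i^2 r_i = 4·3·0 + 10·5·3 + 4·1·1 + 5·9·8 + 10·1·2 = 534 ≡ 6.
  S = (6, 6, 6) ≠ 0, so r is not a codeword (an error is present).
Step 3: locate the error. For a single error e at position i, S_ℓ = v_i·e·α_i^ℓ, so α_err = S_1/S_0.
  S_0^{−1} = 6^{−1} = 2 (mod 11), so α_err = 6·2 = 12 ≡ 1 = α_3. Error position i = 3.
  Consistency check: S_2/S_1 = 6·2 = 12 ≡ 1 = α_err ✓ (single-error assumption holds).
Step 4: error magnitude e = S_0/v_3 = S_0·∏_{j≠3}(α_3 − α_j) = 6·3 = 18 ≡ 7 (mod 11).
Step 5: correct position 3: c_3 = r_3 − e = 1 − 7 ≡ 5 (mod 11). Hence c = [0, 3, 5, 8, 2].
  Check: interpolating c through the α_i gives m(x) = 9 + 7·x (degree < 2) with m(α_i) = c_i for every i, so c is indeed a codeword.


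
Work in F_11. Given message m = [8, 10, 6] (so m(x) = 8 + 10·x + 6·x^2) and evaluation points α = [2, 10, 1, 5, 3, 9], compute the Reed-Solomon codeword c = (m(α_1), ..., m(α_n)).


c = [8, 4, 2, 10, 4, 1]

Message polynomial: m(x) = 8 + 10·x + 6·x^2 (mod 11).
For each evaluation point α_i, compute m(α_i) mod 11:
  α_1 = 2: Horner steps 6 → 0 → 8, so m(2) = 8.
  α_2 = 10: Horner steps 6 → 4 → 4, so m(10) = 4.
  α_3 = 1: Horner steps 6 → 5 → 2, so m(1) = 2.
  α_4 = 5: Horner steps 6 → 7 → 10, so m(5) = 10.
  α_5 = 3: Horner steps 6 → 6 → 4, so m(3) = 4.
  α_6 = 9: Horner steps 6 → 9 → 1, so m(9) = 1.
Codeword c = [8, 4, 2, 10, 4, 1] ∈ F_11^6.


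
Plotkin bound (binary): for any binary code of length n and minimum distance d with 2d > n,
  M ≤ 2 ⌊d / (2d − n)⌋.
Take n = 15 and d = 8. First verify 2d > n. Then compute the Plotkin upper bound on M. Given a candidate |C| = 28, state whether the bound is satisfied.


Plotkin bound M ≤ 16; given |C| = 28 > bound (violated).

Check applicability: 2d = 16, n = 15.
2d − n = 1 > 0, so Plotkin applies.
Compute d/(2d−n) = 8/1 ≈ 8.0000.
⌊d/(2d−n)⌋ = 8.
Plotkin bound: M ≤ 2·8 = 16.
Given |C| = 28, check: VIOLATED.
This |C| is above the Plotkin bound, so no binary code with n = 15, d = 8 and 28 codewords exists.
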